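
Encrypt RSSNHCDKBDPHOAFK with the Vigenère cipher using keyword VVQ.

Repeat the key across the message: VVQVVQVVQVVQVVQV
R(17)+V(21): 38≡12 → M
S(18)+V(21): 39≡13 → N
S(18)+Q(16): 34≡8 → I
N(13)+V(21): 34≡8 → I
H(7)+V(21): 28≡2 → C
C(2)+Q(16): 18 → S
D(3)+V(21): 24 → Y
K(10)+V(21): 31≡5 → F
B(1)+Q(16): 17 → R
D(3)+V(21): 24 → Y
P(15)+V(21): 36≡10 → K
H(7)+Q(16): 23 → X
O(14)+V(21): 35≡9 → J
A(0)+V(21): 21 → V
F(5)+Q(16): 21 → V
K(10)+V(21): 31≡5 → F

MNIICSYFRYKXJVVF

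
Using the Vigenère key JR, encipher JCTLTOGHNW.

Repeat the key across the message: JRJRJRJRJR
J(9)+J(9): 18 → S
C(2)+R(17): 19 → T
T(19)+J(9): 28≡2 → C
L(11)+R(17): 28≡2 → C
T(19)+J(9): 28≡2 → C
O(14)+R(17): 31≡5 → F
G(6)+J(9): 15 → P
H(7)+R(17): 24 → Y
N(13)+J(9): 22 → W
W(22)+R(17): 39≡13 → N

STCCCFPYWN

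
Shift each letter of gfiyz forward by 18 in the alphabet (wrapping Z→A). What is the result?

yxaqr

g(6): 6+18=24 → y
f(5): 5+18=23 → x
i(8): 8+18=26≡0 → a
y(24): 24+18=42≡16 → q
z(25): 25+18=43≡17 → r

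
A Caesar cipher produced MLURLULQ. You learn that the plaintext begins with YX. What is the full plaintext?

From the crib: M(12)−Y(24)=-12≡14, so the shift is 14.
Subtract 14 from each ciphertext letter:
M(12): 12−14=-2≡24 → Y
L(11): 11−14=-3≡23 → X
U(20): 20−14=6 → G
R(17): 17−14=3 → D
L(11): 11−14=-3≡23 → X
U(20): 20−14=6 → G
L(11): 11−14=-3≡23 → X
Q(16): 16−14=2 → C

YXGDXGXC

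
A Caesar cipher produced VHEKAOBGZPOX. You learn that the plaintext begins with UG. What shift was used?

1

From the crib: V(21)−U(20)=1, so the shift is 1.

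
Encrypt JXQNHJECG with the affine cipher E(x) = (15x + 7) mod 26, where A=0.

MONUIMPLT

J(9): 15·9+7=142≡12 → M
X(23): 15·23+7=352≡14 → O
Q(16): 15·16+7=247≡13 → N
N(13): 15·13+7=202≡20 → U
H(7): 15·7+7=112≡8 → I
J(9): 15·9+7=142≡12 → M
E(4): 15·4+7=67≡15 → P
C(2): 15·2+7=37≡11 → L
G(6): 15·6+7=97≡19 → T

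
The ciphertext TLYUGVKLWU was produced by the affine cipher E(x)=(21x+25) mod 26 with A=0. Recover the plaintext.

The inverse of 21 mod 26 is 5, since 21·5=105≡1. Apply D(y)=5·(y−25) mod 26:
T(19): 5·(19−25)=-30≡22 → W
L(11): 5·(11−25)=-70≡8 → I
Y(24): 5·(24−25)=-5≡21 → V
U(20): 5·(20−25)=-25≡1 → B
G(6): 5·(6−25)=-95≡9 → J
V(21): 5·(21−25)=-20≡6 → G
K(10): 5·(10−25)=-75≡3 → D
L(11): 5·(11−25)=-70≡8 → I
W(22): 5·(22−25)=-15≡11 → L
U(20): 5·(20−25)=-25≡1 → B

WIVBJGDILB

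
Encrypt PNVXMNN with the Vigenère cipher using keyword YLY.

Repeat the key across the message: YLYYLYY
P(15)+Y(24): 39≡13 → N
N(13)+L(11): 24 → Y
V(21)+Y(24): 45≡19 → T
X(23)+Y(24): 47≡21 → V
M(12)+L(11): 23 → X
N(13)+Y(24): 37≡11 → L
N(13)+Y(24): 37≡11 → L

NYTVXLL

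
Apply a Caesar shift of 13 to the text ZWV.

Z(25): 25+13=38≡12 → M
W(22): 22+13=35≡9 → J
V(21): 21+13=34≡8 → I

MJI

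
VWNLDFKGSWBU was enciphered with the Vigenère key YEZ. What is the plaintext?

Repeat the key across the ciphertext: YEZYEZYEZYEZ
V(21)−Y(24): -3≡23 → X
W(22)−E(4): 18 → S
N(13)−Z(25): -12≡14 → O
L(11)−Y(24): -13≡13 → N
D(3)−E(4): -1≡25 → Z
F(5)−Z(25): -20≡6 → G
K(10)−Y(24): -14≡12 → M
G(6)−E(4): 2 → C
S(18)−Z(25): -7≡19 → T
W(22)−Y(24): -2≡24 → Y
B(1)−E(4): -3≡23 → X
U(20)−Z(25): -5≡21 → V

XSONZGMCTYXV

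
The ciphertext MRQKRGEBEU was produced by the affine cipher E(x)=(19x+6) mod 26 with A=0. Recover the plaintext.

The inverse of 19 mod 26 is 11, since 19·11=209≡1. Apply D(y)=11·(y−6) mod 26:
M(12): 11·(12−6)=66≡14 → O
R(17): 11·(17−6)=121≡17 → R
Q(16): 11·(16−6)=110≡6 → G
K(10): 11·(10−6)=44≡18 → S
R(17): 11·(17−6)=121≡17 → R
G(6): 11·(6−6)=0 → A
E(4): 11·(4−6)=-22≡4 → E
B(1): 11·(1−6)=-55≡23 → X
E(4): 11·(4−6)=-22≡4 → E
U(20): 11·(20−6)=154≡24 → Y

ORGSRAEXEY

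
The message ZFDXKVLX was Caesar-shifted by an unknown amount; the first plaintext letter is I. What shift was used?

17

From the crib: Z(25)−I(8)=17, so the shift is 17.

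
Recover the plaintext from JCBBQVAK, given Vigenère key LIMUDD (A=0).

YUPHNSPC

Repeat the key across the ciphertext: LIMUDDLI
J(9)−L(11): -2≡24 → Y
C(2)−I(8): -6≡20 → U
B(1)−M(12): -11≡15 → P
B(1)−U(20): -19≡7 → H
Q(16)−D(3): 13 → N
V(21)−D(3): 18 → S
A(0)−L(11): -11≡15 → P
K(10)−I(8): 2 → C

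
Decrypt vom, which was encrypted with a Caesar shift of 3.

slj

v(21): 21−3=18 → s
o(14): 14−3=11 → l
m(12): 12−3=9 → j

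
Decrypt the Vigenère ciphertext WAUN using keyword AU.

Repeat the key across the ciphertext: AUAU
W(22)−A(0): 22 → W
A(0)−U(20): -20≡6 → G
U(20)−A(0): 20 → U
N(13)−U(20): -7≡19 → T

WGUT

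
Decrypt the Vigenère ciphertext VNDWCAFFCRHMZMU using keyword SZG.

Repeat the key across the ciphertext: SZGSZGSZGSZGSZG
V(21)−S(18): 3 → D
N(13)−Z(25): -12≡14 → O
D(3)−G(6): -3≡23 → X
W(22)−S(18): 4 → E
C(2)−Z(25): -23≡3 → D
A(0)−G(6): -6≡20 → U
F(5)−S(18): -13≡13 → N
F(5)−Z(25): -20≡6 → G
C(2)−G(6): -4≡22 → W
R(17)−S(18): -1≡25 → Z
H(7)−Z(25): -18≡8 → I
M(12)−G(6): 6 → G
Z(25)−S(18): 7 → H
M(12)−Z(25): -13≡13 → N
U(20)−G(6): 14 → O

DOXEDUNGWZIGHNO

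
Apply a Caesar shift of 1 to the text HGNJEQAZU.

H(7): 7+1=8 → I
G(6): 6+1=7 → H
N(13): 13+1=14 → O
J(9): 9+1=10 → K
E(4): 4+1=5 → F
Q(16): 16+1=17 → R
A(0): 0+1=1 → B
Z(25): 25+1=26≡0 → A
U(20): 20+1=21 → V

IHOKFRBAV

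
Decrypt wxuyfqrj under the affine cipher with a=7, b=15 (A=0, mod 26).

bqxfgpeo

The inverse of 7 mod 26 is 15, since 7·15=105≡1. Apply D(y)=15·(y−15) mod 26:
w(22): 15·(22−15)=105≡1 → b
x(23): 15·(23−15)=120≡16 → q
u(20): 15·(20−15)=75≡23 → x
y(24): 15·(24−15)=135≡5 → f
f(5): 15·(5−15)=-150≡6 → g
q(16): 15·(16−15)=15 → p
r(17): 15·(17−15)=30≡4 → e
j(9): 15·(9−15)=-90≡14 → o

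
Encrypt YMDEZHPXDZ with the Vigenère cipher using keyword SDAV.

QPDZRKPSVC

Repeat the key across the message: SDAVSDAVSD
Y(24)+S(18): 42≡16 → Q
M(12)+D(3): 15 → P
D(3)+A(0): 3 → D
E(4)+V(21): 25 → Z
Z(25)+S(18): 43≡17 → R
H(7)+D(3): 10 → K
P(15)+A(0): 15 → P
X(23)+V(21): 44≡18 → S
D(3)+S(18): 21 → V
Z(25)+D(3): 28≡2 → C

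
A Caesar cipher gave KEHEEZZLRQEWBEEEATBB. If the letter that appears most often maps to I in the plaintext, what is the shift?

The most frequent ciphertext letter is E (appears 7 times).
E is position 4; I is position 8.
Shift = -4≡22.

22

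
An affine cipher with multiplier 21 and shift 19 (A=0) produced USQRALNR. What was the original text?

The inverse of 21 mod 26 is 5, since 21·5=105≡1. Apply D(y)=5·(y−19) mod 26:
U(20): 5·(20−19)=5 → F
S(18): 5·(18−19)=-5≡21 → V
Q(16): 5·(16−19)=-15≡11 → L
R(17): 5·(17−19)=-10≡16 → Q
A(0): 5·(0−19)=-95≡9 → J
L(11): 5·(11−19)=-40≡12 → M
N(13): 5·(13−19)=-30≡22 → W
R(17): 5·(17−19)=-10≡16 → Q

FVLQJMWQ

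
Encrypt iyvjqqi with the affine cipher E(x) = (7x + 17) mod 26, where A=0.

i(8): 7·8+17=73≡21 → v
y(24): 7·24+17=185≡3 → d
v(21): 7·21+17=164≡8 → i
j(9): 7·9+17=80≡2 → c
q(16): 7·16+17=129≡25 → z
q(16): 7·16+17=129≡25 → z
i(8): 7·8+17=73≡21 → v

vdiczzv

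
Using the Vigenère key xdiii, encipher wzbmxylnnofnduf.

Repeat the key across the message: xdiiixdiiixdiii
w(22)+x(23): 45≡19 → t
z(25)+d(3): 28≡2 → c
b(1)+i(8): 9 → j
m(12)+i(8): 20 → u
x(23)+i(8): 31≡5 → f
y(24)+x(23): 47≡21 → v
l(11)+d(3): 14 → o
n(13)+i(8): 21 → v
n(13)+i(8): 21 → v
o(14)+i(8): 22 → w
f(5)+x(23): 28≡2 → c
n(13)+d(3): 16 → q
d(3)+i(8): 11 → l
u(20)+i(8): 28≡2 → c
f(5)+i(8): 13 → n

tcjufvovvwcqlcn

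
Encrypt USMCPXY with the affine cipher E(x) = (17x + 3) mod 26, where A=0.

U(20): 17·20+3=343≡5 → F
S(18): 17·18+3=309≡23 → X
M(12): 17·12+3=207≡25 → Z
C(2): 17·2+3=37≡11 → L
P(15): 17·15+3=258≡24 → Y
X(23): 17·23+3=394≡4 → E
Y(24): 17·24+3=411≡21 → V

FXZLYEV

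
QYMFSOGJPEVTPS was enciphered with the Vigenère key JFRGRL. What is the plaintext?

HTVZBDXEYYEIGN

Repeat the key across the ciphertext: JFRGRLJFRGRLJF
Q(16)−J(9): 7 → H
Y(24)−F(5): 19 → T
M(12)−R(17): -5≡21 → V
F(5)−G(6): -1≡25 → Z
S(18)−R(17): 1 → B
O(14)−L(11): 3 → D
G(6)−J(9): -3≡23 → X
J(9)−F(5): 4 → E
P(15)−R(17): -2≡24 → Y
E(4)−G(6): -2≡24 → Y
V(21)−R(17): 4 → E
T(19)−L(11): 8 → I
P(15)−J(9): 6 → G
S(18)−F(5): 13 → N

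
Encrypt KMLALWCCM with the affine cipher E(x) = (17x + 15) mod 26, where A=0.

K(10): 17·10+15=185≡3 → D
M(12): 17·12+15=219≡11 → L
L(11): 17·11+15=202≡20 → U
A(0): 17·0+15=15 → P
L(11): 17·11+15=202≡20 → U
W(22): 17·22+15=389≡25 → Z
C(2): 17·2+15=49≡23 → X
C(2): 17·2+15=49≡23 → X
M(12): 17·12+15=219≡11 → L

DLUPUZXXL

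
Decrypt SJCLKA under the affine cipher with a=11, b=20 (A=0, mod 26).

OZWLSK

The inverse of 11 mod 26 is 19, since 11·19=209≡1. Apply D(y)=19·(y−20) mod 26:
S(18): 19·(18−20)=-38≡14 → O
J(9): 19·(9−20)=-209≡25 → Z
C(2): 19·(2−20)=-342≡22 → W
L(11): 19·(11−20)=-171≡11 → L
K(10): 19·(10−20)=-190≡18 → S
A(0): 19·(0−20)=-380≡10 → K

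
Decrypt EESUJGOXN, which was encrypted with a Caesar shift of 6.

YYMODAIRH

E(4): 4−6=-2≡24 → Y
E(4): 4−6=-2≡24 → Y
S(18): 18−6=12 → M
U(20): 20−6=14 → O
J(9): 9−6=3 → D
G(6): 6−6=0 → A
O(14): 14−6=8 → I
X(23): 23−6=17 → R
N(13): 13−6=7 → H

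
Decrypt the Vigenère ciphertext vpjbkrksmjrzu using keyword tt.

Repeat the key across the ciphertext: ttttttttttttt
v(21)−t(19): 2 → c
p(15)−t(19): -4≡22 → w
j(9)−t(19): -10≡16 → q
b(1)−t(19): -18≡8 → i
k(10)−t(19): -9≡17 → r
r(17)−t(19): -2≡24 → y
k(10)−t(19): -9≡17 → r
s(18)−t(19): -1≡25 → z
m(12)−t(19): -7≡19 → t
j(9)−t(19): -10≡16 → q
r(17)−t(19): -2≡24 → y
z(25)−t(19): 6 → g
u(20)−t(19): 1 → b

cwqiryrztqygb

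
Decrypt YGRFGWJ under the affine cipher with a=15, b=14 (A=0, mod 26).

SWVPWER

The inverse of 15 mod 26 is 7, since 15·7=105≡1. Apply D(y)=7·(y−14) mod 26:
Y(24): 7·(24−14)=70≡18 → S
G(6): 7·(6−14)=-56≡22 → W
R(17): 7·(17−14)=21 → V
F(5): 7·(5−14)=-63≡15 → P
G(6): 7·(6−14)=-56≡22 → W
W(22): 7·(22−14)=56≡4 → E
J(9): 7·(9−14)=-35≡17 → R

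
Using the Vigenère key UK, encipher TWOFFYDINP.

NGIPZIXSHZ

Repeat the key across the message: UKUKUKUKUK
T(19)+U(20): 39≡13 → N
W(22)+K(10): 32≡6 → G
O(14)+U(20): 34≡8 → I
F(5)+K(10): 15 → P
F(5)+U(20): 25 → Z
Y(24)+K(10): 34≡8 → I
D(3)+U(20): 23 → X
I(8)+K(10): 18 → S
N(13)+U(20): 33≡7 → H
P(15)+K(10): 25 → Z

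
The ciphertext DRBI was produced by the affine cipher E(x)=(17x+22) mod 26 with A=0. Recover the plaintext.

FPLQ

The inverse of 17 mod 26 is 23, since 17·23=391≡1. Apply D(y)=23·(y−22) mod 26:
D(3): 23·(3−22)=-437≡5 → F
R(17): 23·(17−22)=-115≡15 → P
B(1): 23·(1−22)=-483≡11 → L
I(8): 23·(8−22)=-322≡16 → Q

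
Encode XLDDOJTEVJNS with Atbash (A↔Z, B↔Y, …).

X(23) → C(2)
L(11) → O(14)
D(3) → W(22)
D(3) → W(22)
O(14) → L(11)
J(9) → Q(16)
T(19) → G(6)
E(4) → V(21)
V(21) → E(4)
J(9) → Q(16)
N(13) → M(12)
S(18) → H(7)

COWWLQGVEQMH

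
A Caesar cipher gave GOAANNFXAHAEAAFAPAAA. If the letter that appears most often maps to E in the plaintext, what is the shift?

22

The most frequent ciphertext letter is A (appears 10 times).
A is position 0; E is position 4.
Shift = -4≡22.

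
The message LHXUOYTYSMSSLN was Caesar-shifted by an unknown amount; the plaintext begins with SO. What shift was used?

19

From the crib: L(11)−S(18)=-7≡19, so the shift is 19.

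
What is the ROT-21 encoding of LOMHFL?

GJHCAG

L(11): 11+21=32≡6 → G
O(14): 14+21=35≡9 → J
M(12): 12+21=33≡7 → H
H(7): 7+21=28≡2 → C
F(5): 5+21=26≡0 → A
L(11): 11+21=32≡6 → G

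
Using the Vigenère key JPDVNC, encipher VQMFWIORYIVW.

Repeat the key across the message: JPDVNCJPDVNC
V(21)+J(9): 30≡4 → E
Q(16)+P(15): 31≡5 → F
M(12)+D(3): 15 → P
F(5)+V(21): 26≡0 → A
W(22)+N(13): 35≡9 → J
I(8)+C(2): 10 → K
O(14)+J(9): 23 → X
R(17)+P(15): 32≡6 → G
Y(24)+D(3): 27≡1 → B
I(8)+V(21): 29≡3 → D
V(21)+N(13): 34≡8 → I
W(22)+C(2): 24 → Y

EFPAJKXGBDIY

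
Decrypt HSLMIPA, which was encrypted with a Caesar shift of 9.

YJCDZGR

H(7): 7−9=-2≡24 → Y
S(18): 18−9=9 → J
L(11): 11−9=2 → C
M(12): 12−9=3 → D
I(8): 8−9=-1≡25 → Z
P(15): 15−9=6 → G
A(0): 0−9=-9≡17 → R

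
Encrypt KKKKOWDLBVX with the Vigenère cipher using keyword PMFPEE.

Repeat the key across the message: PMFPEEPMFPE
K(10)+P(15): 25 → Z
K(10)+M(12): 22 → W
K(10)+F(5): 15 → P
K(10)+P(15): 25 → Z
O(14)+E(4): 18 → S
W(22)+E(4): 26≡0 → A
D(3)+P(15): 18 → S
L(11)+M(12): 23 → X
B(1)+F(5): 6 → G
V(21)+P(15): 36≡10 → K
X(23)+E(4): 27≡1 → B

ZWPZSASXGKB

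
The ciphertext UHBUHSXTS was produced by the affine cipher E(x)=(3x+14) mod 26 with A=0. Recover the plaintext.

CPNCPKDTK

The inverse of 3 mod 26 is 9, since 3·9=27≡1. Apply D(y)=9·(y−14) mod 26:
U(20): 9·(20−14)=54≡2 → C
H(7): 9·(7−14)=-63≡15 → P
B(1): 9·(1−14)=-117≡13 → N
U(20): 9·(20−14)=54≡2 → C
H(7): 9·(7−14)=-63≡15 → P
S(18): 9·(18−14)=36≡10 → K
X(23): 9·(23−14)=81≡3 → D
T(19): 9·(19−14)=45≡19 → T
S(18): 9·(18−14)=36≡10 → K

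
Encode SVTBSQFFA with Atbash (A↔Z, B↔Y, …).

S(18) → H(7)
V(21) → E(4)
T(19) → G(6)
B(1) → Y(24)
S(18) → H(7)
Q(16) → J(9)
F(5) → U(20)
F(5) → U(20)
A(0) → Z(25)

HEGYHJUUZ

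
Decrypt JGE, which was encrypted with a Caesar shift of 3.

GDB

J(9): 9−3=6 → G
G(6): 6−3=3 → D
E(4): 4−3=1 → B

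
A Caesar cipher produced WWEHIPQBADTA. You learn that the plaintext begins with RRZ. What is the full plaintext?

RRZCDKLWVYOV

From the crib: W(22)−R(17)=5, so the shift is 5.
Subtract 5 from each ciphertext letter:
W(22): 22−5=17 → R
W(22): 22−5=17 → R
E(4): 4−5=-1≡25 → Z
H(7): 7−5=2 → C
I(8): 8−5=3 → D
P(15): 15−5=10 → K
Q(16): 16−5=11 → L
B(1): 1−5=-4≡22 → W
A(0): 0−5=-5≡21 → V
D(3): 3−5=-2≡24 → Y
T(19): 19−5=14 → O
A(0): 0−5=-5≡21 → V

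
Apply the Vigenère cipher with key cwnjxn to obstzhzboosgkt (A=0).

Repeat the key across the message: cwnjxncwnjxncw
o(14)+c(2): 16 → q
b(1)+w(22): 23 → x
s(18)+n(13): 31≡5 → f
t(19)+j(9): 28≡2 → c
z(25)+x(23): 48≡22 → w
h(7)+n(13): 20 → u
z(25)+c(2): 27≡1 → b
b(1)+w(22): 23 → x
o(14)+n(13): 27≡1 → b
o(14)+j(9): 23 → x
s(18)+x(23): 41≡15 → p
g(6)+n(13): 19 → t
k(10)+c(2): 12 → m
t(19)+w(22): 41≡15 → p

qxfcwubxbxptmp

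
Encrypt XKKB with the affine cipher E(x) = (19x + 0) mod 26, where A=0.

VIIT

X(23): 19·23+0=437≡21 → V
K(10): 19·10+0=190≡8 → I
K(10): 19·10+0=190≡8 → I
B(1): 19·1+0=19 → T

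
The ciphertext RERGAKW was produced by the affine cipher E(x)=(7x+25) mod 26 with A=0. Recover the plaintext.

The inverse of 7 mod 26 is 15, since 7·15=105≡1. Apply D(y)=15·(y−25) mod 26:
R(17): 15·(17−25)=-120≡10 → K
E(4): 15·(4−25)=-315≡23 → X
R(17): 15·(17−25)=-120≡10 → K
G(6): 15·(6−25)=-285≡1 → B
A(0): 15·(0−25)=-375≡15 → P
K(10): 15·(10−25)=-225≡9 → J
W(22): 15·(22−25)=-45≡7 → H

KXKBPJH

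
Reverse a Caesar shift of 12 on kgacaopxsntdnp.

k(10): 10−12=-2≡24 → y
g(6): 6−12=-6≡20 → u
a(0): 0−12=-12≡14 → o
c(2): 2−12=-10≡16 → q
a(0): 0−12=-12≡14 → o
o(14): 14−12=2 → c
p(15): 15−12=3 → d
x(23): 23−12=11 → l
s(18): 18−12=6 → g
n(13): 13−12=1 → b
t(19): 19−12=7 → h
d(3): 3−12=-9≡17 → r
n(13): 13−12=1 → b
p(15): 15−12=3 → d

yuoqocdlgbhrbd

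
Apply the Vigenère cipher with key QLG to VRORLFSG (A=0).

Repeat the key across the message: QLGQLGQL
V(21)+Q(16): 37≡11 → L
R(17)+L(11): 28≡2 → C
O(14)+G(6): 20 → U
R(17)+Q(16): 33≡7 → H
L(11)+L(11): 22 → W
F(5)+G(6): 11 → L
S(18)+Q(16): 34≡8 → I
G(6)+L(11): 17 → R

LCUHWLIR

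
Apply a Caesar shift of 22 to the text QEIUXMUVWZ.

Q(16): 16+22=38≡12 → M
E(4): 4+22=26≡0 → A
I(8): 8+22=30≡4 → E
U(20): 20+22=42≡16 → Q
X(23): 23+22=45≡19 → T
M(12): 12+22=34≡8 → I
U(20): 20+22=42≡16 → Q
V(21): 21+22=43≡17 → R
W(22): 22+22=44≡18 → S
Z(25): 25+22=47≡21 → V

MAEQTIQRSV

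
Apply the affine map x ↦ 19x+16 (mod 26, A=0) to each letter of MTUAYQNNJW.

KNGQEIDDFS

M(12): 19·12+16=244≡10 → K
T(19): 19·19+16=377≡13 → N
U(20): 19·20+16=396≡6 → G
A(0): 19·0+16=16 → Q
Y(24): 19·24+16=472≡4 → E
Q(16): 19·16+16=320≡8 → I
N(13): 19·13+16=263≡3 → D
N(13): 19·13+16=263≡3 → D
J(9): 19·9+16=187≡5 → F
W(22): 19·22+16=434≡18 → S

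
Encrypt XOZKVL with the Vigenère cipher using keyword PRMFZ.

Repeat the key across the message: PRMFZP
X(23)+P(15): 38≡12 → M
O(14)+R(17): 31≡5 → F
Z(25)+M(12): 37≡11 → L
K(10)+F(5): 15 → P
V(21)+Z(25): 46≡20 → U
L(11)+P(15): 26≡0 → A

MFLPUA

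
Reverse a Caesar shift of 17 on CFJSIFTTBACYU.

LOSBROCCKJLHD

C(2): 2−17=-15≡11 → L
F(5): 5−17=-12≡14 → O
J(9): 9−17=-8≡18 → S
S(18): 18−17=1 → B
I(8): 8−17=-9≡17 → R
F(5): 5−17=-12≡14 → O
T(19): 19−17=2 → C
T(19): 19−17=2 → C
B(1): 1−17=-16≡10 → K
A(0): 0−17=-17≡9 → J
C(2): 2−17=-15≡11 → L
Y(24): 24−17=7 → H
U(20): 20−17=3 → D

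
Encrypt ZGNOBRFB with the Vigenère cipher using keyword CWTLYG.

BCGZZXHX

Repeat the key across the message: CWTLYGCW
Z(25)+C(2): 27≡1 → B
G(6)+W(22): 28≡2 → C
N(13)+T(19): 32≡6 → G
O(14)+L(11): 25 → Z
B(1)+Y(24): 25 → Z
R(17)+G(6): 23 → X
F(5)+C(2): 7 → H
B(1)+W(22): 23 → X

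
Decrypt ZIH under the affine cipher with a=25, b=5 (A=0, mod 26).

The inverse of 25 mod 26 is 25, since 25·25=625≡1. Apply D(y)=25·(y−5) mod 26:
Z(25): 25·(25−5)=500≡6 → G
I(8): 25·(8−5)=75≡23 → X
H(7): 25·(7−5)=50≡24 → Y

GXY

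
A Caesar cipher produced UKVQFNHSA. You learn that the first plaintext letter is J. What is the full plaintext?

JZKFUCWHP

From the crib: U(20)−J(9)=11, so the shift is 11.
Subtract 11 from each ciphertext letter:
U(20): 20−11=9 → J
K(10): 10−11=-1≡25 → Z
V(21): 21−11=10 → K
Q(16): 16−11=5 → F
F(5): 5−11=-6≡20 → U
N(13): 13−11=2 → C
H(7): 7−11=-4≡22 → W
S(18): 18−11=7 → H
A(0): 0−11=-11≡15 → P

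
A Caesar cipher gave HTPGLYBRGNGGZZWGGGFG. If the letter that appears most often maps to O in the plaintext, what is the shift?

The most frequent ciphertext letter is G (appears 8 times).
G is position 6; O is position 14.
Shift = -8≡18.

18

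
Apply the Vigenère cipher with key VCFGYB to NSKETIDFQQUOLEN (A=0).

Repeat the key across the message: VCFGYBVCFGYBVCF
N(13)+V(21): 34≡8 → I
S(18)+C(2): 20 → U
K(10)+F(5): 15 → P
E(4)+G(6): 10 → K
T(19)+Y(24): 43≡17 → R
I(8)+B(1): 9 → J
D(3)+V(21): 24 → Y
F(5)+C(2): 7 → H
Q(16)+F(5): 21 → V
Q(16)+G(6): 22 → W
U(20)+Y(24): 44≡18 → S
O(14)+B(1): 15 → P
L(11)+V(21): 32≡6 → G
E(4)+C(2): 6 → G
N(13)+F(5): 18 → S

IUPKRJYHVWSPGGS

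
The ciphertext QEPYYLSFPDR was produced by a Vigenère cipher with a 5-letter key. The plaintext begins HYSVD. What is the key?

Subtract each crib letter from the matching ciphertext letter (mod 26):
Q(16)−H(7)=9 → J
E(4)−Y(24)=-20≡6 → G
P(15)−S(18)=-3≡23 → X
Y(24)−V(21)=3 → D
Y(24)−D(3)=21 → V

JGXDV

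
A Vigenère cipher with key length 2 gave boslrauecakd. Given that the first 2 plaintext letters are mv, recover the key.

pt

Subtract each crib letter from the matching ciphertext letter (mod 26):
b(1)−m(12)=-11≡15 → p
o(14)−v(21)=-7≡19 → t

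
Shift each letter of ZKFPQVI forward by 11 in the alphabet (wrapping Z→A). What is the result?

KVQABGT

Z(25): 25+11=36≡10 → K
K(10): 10+11=21 → V
F(5): 5+11=16 → Q
P(15): 15+11=26≡0 → A
Q(16): 16+11=27≡1 → B
V(21): 21+11=32≡6 → G
I(8): 8+11=19 → T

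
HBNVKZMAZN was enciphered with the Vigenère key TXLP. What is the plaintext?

OECGRCBLGQ

Repeat the key across the ciphertext: TXLPTXLPTX
H(7)−T(19): -12≡14 → O
B(1)−X(23): -22≡4 → E
N(13)−L(11): 2 → C
V(21)−P(15): 6 → G
K(10)−T(19): -9≡17 → R
Z(25)−X(23): 2 → C
M(12)−L(11): 1 → B
A(0)−P(15): -15≡11 → L
Z(25)−T(19): 6 → G
N(13)−X(23): -10≡16 → Q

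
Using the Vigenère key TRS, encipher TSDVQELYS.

MJVOHWEPK

Repeat the key across the message: TRSTRSTRS
T(19)+T(19): 38≡12 → M
S(18)+R(17): 35≡9 → J
D(3)+S(18): 21 → V
V(21)+T(19): 40≡14 → O
Q(16)+R(17): 33≡7 → H
E(4)+S(18): 22 → W
L(11)+T(19): 30≡4 → E
Y(24)+R(17): 41≡15 → P
S(18)+S(18): 36≡10 → K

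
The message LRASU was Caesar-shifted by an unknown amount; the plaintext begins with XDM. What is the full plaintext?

From the crib: L(11)−X(23)=-12≡14, so the shift is 14.
Subtract 14 from each ciphertext letter:
L(11): 11−14=-3≡23 → X
R(17): 17−14=3 → D
A(0): 0−14=-14≡12 → M
S(18): 18−14=4 → E
U(20): 20−14=6 → G

XDMEG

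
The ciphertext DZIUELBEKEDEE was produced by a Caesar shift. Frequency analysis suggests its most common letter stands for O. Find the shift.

16

The most frequent ciphertext letter is E (appears 5 times).
E is position 4; O is position 14.
Shift = -10≡16.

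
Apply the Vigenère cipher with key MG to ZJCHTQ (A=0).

Repeat the key across the message: MGMGMG
Z(25)+M(12): 37≡11 → L
J(9)+G(6): 15 → P
C(2)+M(12): 14 → O
H(7)+G(6): 13 → N
T(19)+M(12): 31≡5 → F
Q(16)+G(6): 22 → W

LPONFW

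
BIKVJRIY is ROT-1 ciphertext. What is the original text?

AHJUIQHX

B(1): 1−1=0 → A
I(8): 8−1=7 → H
K(10): 10−1=9 → J
V(21): 21−1=20 → U
J(9): 9−1=8 → I
R(17): 17−1=16 → Q
I(8): 8−1=7 → H
Y(24): 24−1=23 → X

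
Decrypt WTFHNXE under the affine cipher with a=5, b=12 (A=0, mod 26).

CRJZVXO

The inverse of 5 mod 26 is 21, since 5·21=105≡1. Apply D(y)=21·(y−12) mod 26:
W(22): 21·(22−12)=210≡2 → C
T(19): 21·(19−12)=147≡17 → R
F(5): 21·(5−12)=-147≡9 → J
H(7): 21·(7−12)=-105≡25 → Z
N(13): 21·(13−12)=21 → V
X(23): 21·(23−12)=231≡23 → X
E(4): 21·(4−12)=-168≡14 → O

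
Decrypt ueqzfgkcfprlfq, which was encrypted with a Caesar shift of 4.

u(20): 20−4=16 → q
e(4): 4−4=0 → a
q(16): 16−4=12 → m
z(25): 25−4=21 → v
f(5): 5−4=1 → b
g(6): 6−4=2 → c
k(10): 10−4=6 → g
c(2): 2−4=-2≡24 → y
f(5): 5−4=1 → b
p(15): 15−4=11 → l
r(17): 17−4=13 → n
l(11): 11−4=7 → h
f(5): 5−4=1 → b
q(16): 16−4=12 → m

qamvbcgyblnhbm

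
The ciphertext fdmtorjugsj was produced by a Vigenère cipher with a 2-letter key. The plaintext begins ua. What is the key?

Subtract each crib letter from the matching ciphertext letter (mod 26):
f(5)−u(20)=-15≡11 → l
d(3)−a(0)=3 → d

ld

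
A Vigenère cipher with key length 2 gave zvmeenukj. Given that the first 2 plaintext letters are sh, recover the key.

ho

Subtract each crib letter from the matching ciphertext letter (mod 26):
z(25)−s(18)=7 → h
v(21)−h(7)=14 → o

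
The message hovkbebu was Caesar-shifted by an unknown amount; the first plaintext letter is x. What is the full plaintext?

xelarurk

From the crib: h(7)−x(23)=-16≡10, so the shift is 10.
Subtract 10 from each ciphertext letter:
h(7): 7−10=-3≡23 → x
o(14): 14−10=4 → e
v(21): 21−10=11 → l
k(10): 10−10=0 → a
b(1): 1−10=-9≡17 → r
e(4): 4−10=-6≡20 → u
b(1): 1−10=-9≡17 → r
u(20): 20−10=10 → k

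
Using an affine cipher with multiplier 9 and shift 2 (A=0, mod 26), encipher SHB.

S(18): 9·18+2=164≡8 → I
H(7): 9·7+2=65≡13 → N
B(1): 9·1+2=11 → L

INL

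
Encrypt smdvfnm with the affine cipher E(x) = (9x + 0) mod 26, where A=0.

s(18): 9·18+0=162≡6 → g
m(12): 9·12+0=108≡4 → e
d(3): 9·3+0=27≡1 → b
v(21): 9·21+0=189≡7 → h
f(5): 9·5+0=45≡19 → t
n(13): 9·13+0=117≡13 → n
m(12): 9·12+0=108≡4 → e

gebhtne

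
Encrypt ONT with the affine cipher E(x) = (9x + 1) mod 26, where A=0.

XOQ

O(14): 9·14+1=127≡23 → X
N(13): 9·13+1=118≡14 → O
T(19): 9·19+1=172≡16 → Q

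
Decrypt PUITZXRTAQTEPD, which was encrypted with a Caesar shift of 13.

P(15): 15−13=2 → C
U(20): 20−13=7 → H
I(8): 8−13=-5≡21 → V
T(19): 19−13=6 → G
Z(25): 25−13=12 → M
X(23): 23−13=10 → K
R(17): 17−13=4 → E
T(19): 19−13=6 → G
A(0): 0−13=-13≡13 → N
Q(16): 16−13=3 → D
T(19): 19−13=6 → G
E(4): 4−13=-9≡17 → R
P(15): 15−13=2 → C
D(3): 3−13=-10≡16 → Q

CHVGMKEGNDGRCQ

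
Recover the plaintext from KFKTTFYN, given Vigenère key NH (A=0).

XYXMGYLG

Repeat the key across the ciphertext: NHNHNHNH
K(10)−N(13): -3≡23 → X
F(5)−H(7): -2≡24 → Y
K(10)−N(13): -3≡23 → X
T(19)−H(7): 12 → M
T(19)−N(13): 6 → G
F(5)−H(7): -2≡24 → Y
Y(24)−N(13): 11 → L
N(13)−H(7): 6 → G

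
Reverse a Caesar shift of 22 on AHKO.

A(0): 0−22=-22≡4 → E
H(7): 7−22=-15≡11 → L
K(10): 10−22=-12≡14 → O
O(14): 14−22=-8≡18 → S

ELOS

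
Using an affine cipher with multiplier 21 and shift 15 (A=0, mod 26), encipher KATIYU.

RPYBZT

K(10): 21·10+15=225≡17 → R
A(0): 21·0+15=15 → P
T(19): 21·19+15=414≡24 → Y
I(8): 21·8+15=183≡1 → B
Y(24): 21·24+15=519≡25 → Z
U(20): 21·20+15=435≡19 → T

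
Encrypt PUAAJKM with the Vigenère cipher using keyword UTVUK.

JNVUTEF

Repeat the key across the message: UTVUKUT
P(15)+U(20): 35≡9 → J
U(20)+T(19): 39≡13 → N
A(0)+V(21): 21 → V
A(0)+U(20): 20 → U
J(9)+K(10): 19 → T
K(10)+U(20): 30≡4 → E
M(12)+T(19): 31≡5 → F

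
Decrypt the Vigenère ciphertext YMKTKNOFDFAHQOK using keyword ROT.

Repeat the key across the ciphertext: ROTROTROTROTROT
Y(24)−R(17): 7 → H
M(12)−O(14): -2≡24 → Y
K(10)−T(19): -9≡17 → R
T(19)−R(17): 2 → C
K(10)−O(14): -4≡22 → W
N(13)−T(19): -6≡20 → U
O(14)−R(17): -3≡23 → X
F(5)−O(14): -9≡17 → R
D(3)−T(19): -16≡10 → K
F(5)−R(17): -12≡14 → O
A(0)−O(14): -14≡12 → M
H(7)−T(19): -12≡14 → O
Q(16)−R(17): -1≡25 → Z
O(14)−O(14): 0 → A
K(10)−T(19): -9≡17 → R

HYRCWUXRKOMOZAR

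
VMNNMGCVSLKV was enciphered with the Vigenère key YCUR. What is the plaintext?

XKTWOEIEUJQE

Repeat the key across the ciphertext: YCURYCURYCUR
V(21)−Y(24): -3≡23 → X
M(12)−C(2): 10 → K
N(13)−U(20): -7≡19 → T
N(13)−R(17): -4≡22 → W
M(12)−Y(24): -12≡14 → O
G(6)−C(2): 4 → E
C(2)−U(20): -18≡8 → I
V(21)−R(17): 4 → E
S(18)−Y(24): -6≡20 → U
L(11)−C(2): 9 → J
K(10)−U(20): -10≡16 → Q
V(21)−R(17): 4 → E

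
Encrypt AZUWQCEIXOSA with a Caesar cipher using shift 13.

NMHJDPRVKBFN

A(0): 0+13=13 → N
Z(25): 25+13=38≡12 → M
U(20): 20+13=33≡7 → H
W(22): 22+13=35≡9 → J
Q(16): 16+13=29≡3 → D
C(2): 2+13=15 → P
E(4): 4+13=17 → R
I(8): 8+13=21 → V
X(23): 23+13=36≡10 → K
O(14): 14+13=27≡1 → B
S(18): 18+13=31≡5 → F
A(0): 0+13=13 → N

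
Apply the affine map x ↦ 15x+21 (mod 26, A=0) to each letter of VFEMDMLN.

YSDTOTEI

V(21): 15·21+21=336≡24 → Y
F(5): 15·5+21=96≡18 → S
E(4): 15·4+21=81≡3 → D
M(12): 15·12+21=201≡19 → T
D(3): 15·3+21=66≡14 → O
M(12): 15·12+21=201≡19 → T
L(11): 15·11+21=186≡4 → E
N(13): 15·13+21=216≡8 → I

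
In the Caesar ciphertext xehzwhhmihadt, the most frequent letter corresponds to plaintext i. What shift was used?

The most frequent ciphertext letter is h (appears 4 times).
h is position 7; i is position 8.
Shift = -1≡25.

25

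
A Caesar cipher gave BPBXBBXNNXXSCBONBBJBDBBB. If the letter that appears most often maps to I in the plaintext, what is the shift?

The most frequent ciphertext letter is B (appears 11 times).
B is position 1; I is position 8.
Shift = -7≡19.

19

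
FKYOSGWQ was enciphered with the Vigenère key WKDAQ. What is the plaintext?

JAVOCKMN

Repeat the key across the ciphertext: WKDAQWKD
F(5)−W(22): -17≡9 → J
K(10)−K(10): 0 → A
Y(24)−D(3): 21 → V
O(14)−A(0): 14 → O
S(18)−Q(16): 2 → C
G(6)−W(22): -16≡10 → K
W(22)−K(10): 12 → M
Q(16)−D(3): 13 → N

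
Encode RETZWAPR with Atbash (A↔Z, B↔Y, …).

IVGADZKI

R(17) → I(8)
E(4) → V(21)
T(19) → G(6)
Z(25) → A(0)
W(22) → D(3)
A(0) → Z(25)
P(15) → K(10)
R(17) → I(8)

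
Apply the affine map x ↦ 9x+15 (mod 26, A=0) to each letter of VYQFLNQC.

V(21): 9·21+15=204≡22 → W
Y(24): 9·24+15=231≡23 → X
Q(16): 9·16+15=159≡3 → D
F(5): 9·5+15=60≡8 → I
L(11): 9·11+15=114≡10 → K
N(13): 9·13+15=132≡2 → C
Q(16): 9·16+15=159≡3 → D
C(2): 9·2+15=33≡7 → H

WXDIKCDH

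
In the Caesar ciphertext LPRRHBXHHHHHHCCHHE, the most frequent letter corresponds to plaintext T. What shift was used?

14

The most frequent ciphertext letter is H (appears 9 times).
H is position 7; T is position 19.
Shift = -12≡14.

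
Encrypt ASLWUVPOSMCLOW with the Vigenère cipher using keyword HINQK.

HAYMECXBIWJTBM

Repeat the key across the message: HINQKHINQKHINQ
A(0)+H(7): 7 → H
S(18)+I(8): 26≡0 → A
L(11)+N(13): 24 → Y
W(22)+Q(16): 38≡12 → M
U(20)+K(10): 30≡4 → E
V(21)+H(7): 28≡2 → C
P(15)+I(8): 23 → X
O(14)+N(13): 27≡1 → B
S(18)+Q(16): 34≡8 → I
M(12)+K(10): 22 → W
C(2)+H(7): 9 → J
L(11)+I(8): 19 → T
O(14)+N(13): 27≡1 → B
W(22)+Q(16): 38≡12 → M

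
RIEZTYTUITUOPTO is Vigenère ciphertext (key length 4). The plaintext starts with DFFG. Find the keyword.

ODZT

Subtract each crib letter from the matching ciphertext letter (mod 26):
R(17)−D(3)=14 → O
I(8)−F(5)=3 → D
E(4)−F(5)=-1≡25 → Z
Z(25)−G(6)=19 → T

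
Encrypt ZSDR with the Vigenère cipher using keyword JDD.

IVGA

Repeat the key across the message: JDDJ
Z(25)+J(9): 34≡8 → I
S(18)+D(3): 21 → V
D(3)+D(3): 6 → G
R(17)+J(9): 26≡0 → A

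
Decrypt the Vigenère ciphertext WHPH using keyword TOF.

Repeat the key across the ciphertext: TOFT
W(22)−T(19): 3 → D
H(7)−O(14): -7≡19 → T
P(15)−F(5): 10 → K
H(7)−T(19): -12≡14 → O

DTKO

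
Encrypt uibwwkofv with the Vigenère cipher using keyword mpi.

Repeat the key across the message: mpimpimpi
u(20)+m(12): 32≡6 → g
i(8)+p(15): 23 → x
b(1)+i(8): 9 → j
w(22)+m(12): 34≡8 → i
w(22)+p(15): 37≡11 → l
k(10)+i(8): 18 → s
o(14)+m(12): 26≡0 → a
f(5)+p(15): 20 → u
v(21)+i(8): 29≡3 → d

gxjilsaud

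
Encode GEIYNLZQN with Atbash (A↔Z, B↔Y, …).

TVRBMOAJM

G(6) → T(19)
E(4) → V(21)
I(8) → R(17)
Y(24) → B(1)
N(13) → M(12)
L(11) → O(14)
Z(25) → A(0)
Q(16) → J(9)
N(13) → M(12)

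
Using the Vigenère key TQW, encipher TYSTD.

MOOMT

Repeat the key across the message: TQWTQ
T(19)+T(19): 38≡12 → M
Y(24)+Q(16): 40≡14 → O
S(18)+W(22): 40≡14 → O
T(19)+T(19): 38≡12 → M
D(3)+Q(16): 19 → T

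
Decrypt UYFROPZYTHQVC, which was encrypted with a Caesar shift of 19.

BFMYVWGFAOXCJ

U(20): 20−19=1 → B
Y(24): 24−19=5 → F
F(5): 5−19=-14≡12 → M
R(17): 17−19=-2≡24 → Y
O(14): 14−19=-5≡21 → V
P(15): 15−19=-4≡22 → W
Z(25): 25−19=6 → G
Y(24): 24−19=5 → F
T(19): 19−19=0 → A
H(7): 7−19=-12≡14 → O
Q(16): 16−19=-3≡23 → X
V(21): 21−19=2 → C
C(2): 2−19=-17≡9 → J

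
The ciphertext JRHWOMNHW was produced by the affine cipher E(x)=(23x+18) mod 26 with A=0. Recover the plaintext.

The inverse of 23 mod 26 is 17, since 23·17=391≡1. Apply D(y)=17·(y−18) mod 26:
J(9): 17·(9−18)=-153≡3 → D
R(17): 17·(17−18)=-17≡9 → J
H(7): 17·(7−18)=-187≡21 → V
W(22): 17·(22−18)=68≡16 → Q
O(14): 17·(14−18)=-68≡10 → K
M(12): 17·(12−18)=-102≡2 → C
N(13): 17·(13−18)=-85≡19 → T
H(7): 17·(7−18)=-187≡21 → V
W(22): 17·(22−18)=68≡16 → Q

DJVQKCTVQ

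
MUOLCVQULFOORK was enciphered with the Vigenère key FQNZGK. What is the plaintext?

Repeat the key across the ciphertext: FQNZGKFQNZGKFQ
M(12)−F(5): 7 → H
U(20)−Q(16): 4 → E
O(14)−N(13): 1 → B
L(11)−Z(25): -14≡12 → M
C(2)−G(6): -4≡22 → W
V(21)−K(10): 11 → L
Q(16)−F(5): 11 → L
U(20)−Q(16): 4 → E
L(11)−N(13): -2≡24 → Y
F(5)−Z(25): -20≡6 → G
O(14)−G(6): 8 → I
O(14)−K(10): 4 → E
R(17)−F(5): 12 → M
K(10)−Q(16): -6≡20 → U

HEBMWLLEYGIEMU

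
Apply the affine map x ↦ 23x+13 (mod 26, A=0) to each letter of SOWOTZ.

S(18): 23·18+13=427≡11 → L
O(14): 23·14+13=335≡23 → X
W(22): 23·22+13=519≡25 → Z
O(14): 23·14+13=335≡23 → X
T(19): 23·19+13=450≡8 → I
Z(25): 23·25+13=588≡16 → Q

LXZXIQ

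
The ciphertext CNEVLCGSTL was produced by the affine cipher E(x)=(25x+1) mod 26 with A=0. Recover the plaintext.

The inverse of 25 mod 26 is 25, since 25·25=625≡1. Apply D(y)=25·(y−1) mod 26:
C(2): 25·(2−1)=25 → Z
N(13): 25·(13−1)=300≡14 → O
E(4): 25·(4−1)=75≡23 → X
V(21): 25·(21−1)=500≡6 → G
L(11): 25·(11−1)=250≡16 → Q
C(2): 25·(2−1)=25 → Z
G(6): 25·(6−1)=125≡21 → V
S(18): 25·(18−1)=425≡9 → J
T(19): 25·(19−1)=450≡8 → I
L(11): 25·(11−1)=250≡16 → Q

ZOXGQZVJIQ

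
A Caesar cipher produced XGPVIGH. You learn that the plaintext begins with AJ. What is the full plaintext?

AJSYLJK

From the crib: X(23)−A(0)=23, so the shift is 23.
Subtract 23 from each ciphertext letter:
X(23): 23−23=0 → A
G(6): 6−23=-17≡9 → J
P(15): 15−23=-8≡18 → S
V(21): 21−23=-2≡24 → Y
I(8): 8−23=-15≡11 → L
G(6): 6−23=-17≡9 → J
H(7): 7−23=-16≡10 → K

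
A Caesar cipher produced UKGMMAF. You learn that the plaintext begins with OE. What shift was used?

From the crib: U(20)−O(14)=6, so the shift is 6.

6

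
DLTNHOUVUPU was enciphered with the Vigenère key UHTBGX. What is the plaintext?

JEAMBRAOBOO

Repeat the key across the ciphertext: UHTBGXUHTBG
D(3)−U(20): -17≡9 → J
L(11)−H(7): 4 → E
T(19)−T(19): 0 → A
N(13)−B(1): 12 → M
H(7)−G(6): 1 → B
O(14)−X(23): -9≡17 → R
U(20)−U(20): 0 → A
V(21)−H(7): 14 → O
U(20)−T(19): 1 → B
P(15)−B(1): 14 → O
U(20)−G(6): 14 → O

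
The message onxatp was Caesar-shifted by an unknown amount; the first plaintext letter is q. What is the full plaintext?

qpzcvr

From the crib: o(14)−q(16)=-2≡24, so the shift is 24.
Subtract 24 from each ciphertext letter:
o(14): 14−24=-10≡16 → q
n(13): 13−24=-11≡15 → p
x(23): 23−24=-1≡25 → z
a(0): 0−24=-24≡2 → c
t(19): 19−24=-5≡21 → v
p(15): 15−24=-9≡17 → r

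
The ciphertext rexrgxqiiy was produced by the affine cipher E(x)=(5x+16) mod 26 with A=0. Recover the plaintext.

The inverse of 5 mod 26 is 21, since 5·21=105≡1. Apply D(y)=21·(y−16) mod 26:
r(17): 21·(17−16)=21 → v
e(4): 21·(4−16)=-252≡8 → i
x(23): 21·(23−16)=147≡17 → r
r(17): 21·(17−16)=21 → v
g(6): 21·(6−16)=-210≡24 → y
x(23): 21·(23−16)=147≡17 → r
q(16): 21·(16−16)=0 → a
i(8): 21·(8−16)=-168≡14 → o
i(8): 21·(8−16)=-168≡14 → o
y(24): 21·(24−16)=168≡12 → m

virvyraoom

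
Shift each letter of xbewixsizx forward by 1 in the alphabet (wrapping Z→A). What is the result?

ycfxjytjay

x(23): 23+1=24 → y
b(1): 1+1=2 → c
e(4): 4+1=5 → f
w(22): 22+1=23 → x
i(8): 8+1=9 → j
x(23): 23+1=24 → y
s(18): 18+1=19 → t
i(8): 8+1=9 → j
z(25): 25+1=26≡0 → a
x(23): 23+1=24 → y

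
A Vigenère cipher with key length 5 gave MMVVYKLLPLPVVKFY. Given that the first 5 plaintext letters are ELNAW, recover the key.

Subtract each crib letter from the matching ciphertext letter (mod 26):
M(12)−E(4)=8 → I
M(12)−L(11)=1 → B
V(21)−N(13)=8 → I
V(21)−A(0)=21 → V
Y(24)−W(22)=2 → C

IBIVC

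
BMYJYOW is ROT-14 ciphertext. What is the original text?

B(1): 1−14=-13≡13 → N
M(12): 12−14=-2≡24 → Y
Y(24): 24−14=10 → K
J(9): 9−14=-5≡21 → V
Y(24): 24−14=10 → K
O(14): 14−14=0 → A
W(22): 22−14=8 → I

NYKVKAI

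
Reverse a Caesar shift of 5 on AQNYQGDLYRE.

VLITLBYGTMZ

A(0): 0−5=-5≡21 → V
Q(16): 16−5=11 → L
N(13): 13−5=8 → I
Y(24): 24−5=19 → T
Q(16): 16−5=11 → L
G(6): 6−5=1 → B
D(3): 3−5=-2≡24 → Y
L(11): 11−5=6 → G
Y(24): 24−5=19 → T
R(17): 17−5=12 → M
E(4): 4−5=-1≡25 → Z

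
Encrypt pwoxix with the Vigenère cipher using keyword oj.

dfcgwg

Repeat the key across the message: ojojoj
p(15)+o(14): 29≡3 → d
w(22)+j(9): 31≡5 → f
o(14)+o(14): 28≡2 → c
x(23)+j(9): 32≡6 → g
i(8)+o(14): 22 → w
x(23)+j(9): 32≡6 → g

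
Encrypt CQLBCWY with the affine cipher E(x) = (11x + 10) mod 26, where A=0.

C(2): 11·2+10=32≡6 → G
Q(16): 11·16+10=186≡4 → E
L(11): 11·11+10=131≡1 → B
B(1): 11·1+10=21 → V
C(2): 11·2+10=32≡6 → G
W(22): 11·22+10=252≡18 → S
Y(24): 11·24+10=274≡14 → O

GEBVGSO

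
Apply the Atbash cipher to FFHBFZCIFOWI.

UUSYUAXRULDR

F(5) → U(20)
F(5) → U(20)
H(7) → S(18)
B(1) → Y(24)
F(5) → U(20)
Z(25) → A(0)
C(2) → X(23)
I(8) → R(17)
F(5) → U(20)
O(14) → L(11)
W(22) → D(3)
I(8) → R(17)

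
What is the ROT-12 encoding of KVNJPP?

WHZVBB

K(10): 10+12=22 → W
V(21): 21+12=33≡7 → H
N(13): 13+12=25 → Z
J(9): 9+12=21 → V
P(15): 15+12=27≡1 → B
P(15): 15+12=27≡1 → B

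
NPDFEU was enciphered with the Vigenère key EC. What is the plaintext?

JNZDAS

Repeat the key across the ciphertext: ECECEC
N(13)−E(4): 9 → J
P(15)−C(2): 13 → N
D(3)−E(4): -1≡25 → Z
F(5)−C(2): 3 → D
E(4)−E(4): 0 → A
U(20)−C(2): 18 → S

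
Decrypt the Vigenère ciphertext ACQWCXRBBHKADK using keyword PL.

LRBLNMCQMWVPOZ

Repeat the key across the ciphertext: PLPLPLPLPLPLPL
A(0)−P(15): -15≡11 → L
C(2)−L(11): -9≡17 → R
Q(16)−P(15): 1 → B
W(22)−L(11): 11 → L
C(2)−P(15): -13≡13 → N
X(23)−L(11): 12 → M
R(17)−P(15): 2 → C
B(1)−L(11): -10≡16 → Q
B(1)−P(15): -14≡12 → M
H(7)−L(11): -4≡22 → W
K(10)−P(15): -5≡21 → V
A(0)−L(11): -11≡15 → P
D(3)−P(15): -12≡14 → O
K(10)−L(11): -1≡25 → Z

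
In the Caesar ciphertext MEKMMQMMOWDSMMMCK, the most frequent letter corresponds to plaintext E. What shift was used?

8

The most frequent ciphertext letter is M (appears 8 times).
M is position 12; E is position 4.
Shift = 8.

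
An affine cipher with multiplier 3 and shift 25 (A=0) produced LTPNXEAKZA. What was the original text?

EYOWITJVAJ

The inverse of 3 mod 26 is 9, since 3·9=27≡1. Apply D(y)=9·(y−25) mod 26:
L(11): 9·(11−25)=-126≡4 → E
T(19): 9·(19−25)=-54≡24 → Y
P(15): 9·(15−25)=-90≡14 → O
N(13): 9·(13−25)=-108≡22 → W
X(23): 9·(23−25)=-18≡8 → I
E(4): 9·(4−25)=-189≡19 → T
A(0): 9·(0−25)=-225≡9 → J
K(10): 9·(10−25)=-135≡21 → V
Z(25): 9·(25−25)=0 → A
A(0): 9·(0−25)=-225≡9 → J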